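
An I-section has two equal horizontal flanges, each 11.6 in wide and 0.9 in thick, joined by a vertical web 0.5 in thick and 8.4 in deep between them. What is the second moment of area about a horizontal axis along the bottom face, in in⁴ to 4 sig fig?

I_base ≈ 1130 in⁴

Decompose the section into non-overlapping parts with the origin at the bottom-left of its bounding rectangle.
Bottom flange: 11.6 × 0.9, A = 10.44 in², y = 0.45 in, Ī = 0.7047 in⁴.
Web: 0.5 × 8.4, A = 4.2 in², y = 5.1 in, Ī = 24.696 in⁴.
Top flange: 11.6 × 0.9, A = 10.44 in², y = 9.75 in, Ī = 0.7047 in⁴.
Transfer each piece to a horizontal axis along the bottom face using Ī + A·d² with d = y − 0:
  bottom flange: d = 0.45 in → contributes +2.8188 in⁴
  web: d = 5.1 in → contributes +133.938 in⁴
  top flange: d = 9.75 in → contributes +993.157 in⁴
Total I = 1129.91 in⁴.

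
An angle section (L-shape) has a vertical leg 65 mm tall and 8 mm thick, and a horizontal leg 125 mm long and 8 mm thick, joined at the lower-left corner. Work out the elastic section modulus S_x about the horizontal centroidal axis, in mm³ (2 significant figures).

Treat the section as a set of non-overlapping primitives; coordinates are from the bounding-box lower-left.
Vertical leg: 8 × 65, A = 520 mm², y = 32.5 mm, Ī = 183 083 mm⁴.
Horizontal leg (remainder): 117 × 8, A = 936 mm², y = 4 mm, Ī = 4 992 mm⁴.
Centroid: ȳ = ΣA·y / ΣA = 14.18 mm.
Transfer each piece to the horizontal centroidal axis using Ī + A·d² with d = y − 14.18:
  vertical leg: d = 18.32 mm → contributes +357 634 mm⁴
  horizontal leg (remainder): d = -10.18 mm → contributes +101 965 mm⁴
Total I = 459 599 mm⁴.
Extreme fibre distance c = 50.82 mm; S = I/c = 9 043 mm³.

S_x ≈ 9000 mm³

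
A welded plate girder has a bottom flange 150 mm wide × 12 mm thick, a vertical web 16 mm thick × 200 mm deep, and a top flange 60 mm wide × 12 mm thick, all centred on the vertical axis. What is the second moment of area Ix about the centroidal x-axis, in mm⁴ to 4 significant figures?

Break the section into simple shapes (no overlaps), measuring from the bottom-left corner of the bounding box.
Bottom plate: 150 × 12, A = 1 800 mm², y = 6 mm, Ī = 21 600 mm⁴.
Web plate: 16 × 200, A = 3 200 mm², y = 112 mm, Ī = 10 666 667 mm⁴.
Top plate: 60 × 12, A = 720 mm², y = 218 mm, Ī = 8 640 mm⁴.
Centroid: ȳ = ΣA·y / ΣA = 91.986 mm.
Transfer each piece to the centroidal x-axis using Ī + A·d² with d = y − 91.986:
  bottom plate: d = -85.986 mm → contributes +13 330 070 mm⁴
  web plate: d = 20.014 mm → contributes +11 948 458 mm⁴
  top plate: d = 126.014 mm → contributes +11 441 898 mm⁴
Total I = 36 720 426 mm⁴.

Ix ≈ 3.672 × 10⁷ mm⁴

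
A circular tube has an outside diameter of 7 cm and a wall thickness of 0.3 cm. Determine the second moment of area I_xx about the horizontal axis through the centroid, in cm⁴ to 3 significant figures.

Break the section into simple shapes (no overlaps), measuring from the bottom-left corner of the bounding box.
Outer circle: ⌀7, A = 38.485 cm², y = 3.5 cm, Ī = 117.86 cm⁴.
Bore (subtracted): ⌀6.4, A = 32.17 cm², y = 3.5 cm, Ī = 82.355 cm⁴.
By symmetry the centroid is at mid-height, ȳ = 3.5 cm.
All pieces are centred on the horizontal axis through the centroid, so I = ΣĪ (holes subtracted) = 35.504 cm⁴.

I_xx ≈ 35.5 cm⁴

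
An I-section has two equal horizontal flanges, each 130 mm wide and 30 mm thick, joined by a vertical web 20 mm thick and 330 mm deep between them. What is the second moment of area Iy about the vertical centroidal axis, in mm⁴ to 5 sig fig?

Iy ≈ 1.1205 × 10⁷ mm⁴

Break the section into simple shapes (no overlaps), measuring from the bottom-left corner of the bounding box.
Bottom flange: 130 × 30, A = 3 900 mm², x = 65 mm, Ī = 5 492 500 mm⁴.
Web: 20 × 330, A = 6 600 mm², x = 65 mm, Ī = 220 000 mm⁴.
Top flange: 130 × 30, A = 3 900 mm², x = 65 mm, Ī = 5 492 500 mm⁴.
By symmetry the centroid is at mid-width, x̄ = 65 mm.
All pieces are centred on the vertical centroidal axis, so I = ΣĪ = 11 205 000 mm⁴.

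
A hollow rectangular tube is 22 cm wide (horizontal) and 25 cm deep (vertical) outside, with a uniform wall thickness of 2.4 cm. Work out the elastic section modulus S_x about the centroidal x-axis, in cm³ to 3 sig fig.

S_x ≈ 1350 cm³

Treat the section as a set of non-overlapping primitives; coordinates are from the bounding-box lower-left.
Outer rectangle: 22 × 25, A = 550 cm², y = 12.5 cm, Ī = 28 646 cm⁴.
Inner void (subtracted): 17.2 × 20.2, A = 347.44 cm², y = 12.5 cm, Ī = 11 814 cm⁴.
By symmetry the centroid is at mid-height, ȳ = 12.5 cm.
All pieces are centred on the centroidal x-axis, so I = ΣĪ (holes subtracted) = 16 832 cm⁴.
Extreme fibre distance c = 12.5 cm; S = I/c = 1346.5 cm³.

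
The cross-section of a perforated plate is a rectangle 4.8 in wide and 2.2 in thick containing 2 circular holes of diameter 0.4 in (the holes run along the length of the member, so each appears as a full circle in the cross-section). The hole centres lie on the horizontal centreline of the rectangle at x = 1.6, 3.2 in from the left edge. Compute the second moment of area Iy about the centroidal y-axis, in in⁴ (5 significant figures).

Split into non-overlapping primitives; take the origin at the lower-left of the bounding box.
Plate: 4.8 × 2.2, A = 10.56 in², x = 2.4 in, Ī = 20.2752 in⁴.
Hole 1 (subtracted): ⌀0.4, A = 0.1256637 in², x = 1.6 in, Ī = 0.001256637 in⁴.
Hole 2 (subtracted): ⌀0.4, A = 0.1256637 in², x = 3.2 in, Ī = 0.001256637 in⁴.
By symmetry the centroid is at mid-width, x̄ = 2.4 in.
Transfer each piece to the centroidal y-axis using Ī + A·d² with d = x − 2.4:
  plate: d = 0 in → contributes +20.2752 in⁴
  hole 1: d = -0.8 in → contributes −0.08168141 in⁴
  hole 2: d = 0.8 in → contributes −0.08168141 in⁴
Total I = 20.11184 in⁴.

Iy ≈ 20.112 in⁴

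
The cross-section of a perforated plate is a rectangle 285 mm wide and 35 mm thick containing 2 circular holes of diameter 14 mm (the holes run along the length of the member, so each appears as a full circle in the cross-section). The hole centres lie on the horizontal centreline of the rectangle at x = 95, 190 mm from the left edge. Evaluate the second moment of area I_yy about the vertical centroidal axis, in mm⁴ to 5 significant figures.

I_yy ≈ 6.6820 × 10⁷ mm⁴

Break the section into simple shapes (no overlaps), measuring from the bottom-left corner of the bounding box.
Plate: 285 × 35, A = 9 975 mm², x = 142.5 mm, Ī = 67 518 281 mm⁴.
Hole 1 (subtracted): ⌀14, A = 153.938 mm², x = 95 mm, Ī = 1885.741 mm⁴.
Hole 2 (subtracted): ⌀14, A = 153.938 mm², x = 190 mm, Ī = 1885.741 mm⁴.
By symmetry the centroid is at mid-width, x̄ = 142.5 mm.
Transfer each piece to the vertical centroidal axis using Ī + A·d² with d = x − 142.5:
  plate: d = 0 mm → contributes +67 518 281 mm⁴
  hole 1: d = -47.5 mm → contributes −349208.4 mm⁴
  hole 2: d = 47.5 mm → contributes −349208.4 mm⁴
Total I = 66 819 864 mm⁴.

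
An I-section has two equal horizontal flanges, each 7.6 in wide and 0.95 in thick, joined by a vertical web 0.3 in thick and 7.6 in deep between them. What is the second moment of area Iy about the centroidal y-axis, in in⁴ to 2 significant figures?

Decompose the section into non-overlapping parts with the origin at the bottom-left of its bounding rectangle.
Bottom flange: 7.6 × 0.95, A = 7.22 in², x = 3.8 in, Ī = 34.75 in⁴.
Web: 0.3 × 7.6, A = 2.28 in², x = 3.8 in, Ī = 0.0171 in⁴.
Top flange: 7.6 × 0.95, A = 7.22 in², x = 3.8 in, Ī = 34.75 in⁴.
By symmetry the centroid is at mid-width, x̄ = 3.8 in.
All pieces are centred on the centroidal y-axis, so I = ΣĪ = 69.52 in⁴.

Iy ≈ 70 in⁴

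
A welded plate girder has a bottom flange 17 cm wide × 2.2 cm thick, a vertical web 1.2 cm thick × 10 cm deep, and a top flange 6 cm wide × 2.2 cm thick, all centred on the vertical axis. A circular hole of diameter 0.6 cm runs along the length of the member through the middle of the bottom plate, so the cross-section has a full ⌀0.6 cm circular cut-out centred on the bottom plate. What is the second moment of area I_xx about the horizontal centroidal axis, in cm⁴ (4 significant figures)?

I_xx ≈ 1651 cm⁴

Decompose the section into non-overlapping parts with the origin at the bottom-left of its bounding rectangle.
Bottom plate: 17 × 2.2, A = 37.4 cm², y = 1.1 cm, Ī = 15.0847 cm⁴.
Web plate: 1.2 × 10, A = 12 cm², y = 7.2 cm, Ī = 100 cm⁴.
Top plate: 6 × 2.2, A = 13.2 cm², y = 13.3 cm, Ī = 5.324 cm⁴.
Hole (subtracted): ⌀0.6, A = 0.282743 cm², y = 1.1 cm, Ī = 0.00636173 cm⁴.
Centroid: ȳ = ΣA·y / ΣA = 4.85883 cm.
Transfer each piece to the horizontal centroidal axis using Ī + A·d² with d = y − 4.85883:
  bottom plate: d = -3.75883 cm → contributes +543.502 cm⁴
  web plate: d = 2.34117 cm → contributes +165.773 cm⁴
  top plate: d = 8.44117 cm → contributes +945.868 cm⁴
  hole: d = -3.75883 cm → contributes −4.00119 cm⁴
Total I = 1651.14 cm⁴.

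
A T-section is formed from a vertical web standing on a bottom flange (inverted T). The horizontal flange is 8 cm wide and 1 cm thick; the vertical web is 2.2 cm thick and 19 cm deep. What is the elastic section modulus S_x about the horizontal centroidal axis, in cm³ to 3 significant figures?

S_x ≈ 174 cm³

Decompose the section into non-overlapping parts with the origin at the bottom-left of its bounding rectangle.
Flange: 8 × 1, A = 8 cm², y = 0.5 cm, Ī = 0.66667 cm⁴.
Web: 2.2 × 19, A = 41.8 cm², y = 10.5 cm, Ī = 1257.5 cm⁴.
Centroid: ȳ = ΣA·y / ΣA = 8.8936 cm.
Transfer each piece to the horizontal centroidal axis using Ī + A·d² with d = y − 8.8936:
  flange: d = -8.3936 cm → contributes +564.28 cm⁴
  web: d = 1.6064 cm → contributes +1365.4 cm⁴
Total I = 1929.6 cm⁴.
Extreme fibre distance c = 11.106 cm; S = I/c = 173.74 cm³.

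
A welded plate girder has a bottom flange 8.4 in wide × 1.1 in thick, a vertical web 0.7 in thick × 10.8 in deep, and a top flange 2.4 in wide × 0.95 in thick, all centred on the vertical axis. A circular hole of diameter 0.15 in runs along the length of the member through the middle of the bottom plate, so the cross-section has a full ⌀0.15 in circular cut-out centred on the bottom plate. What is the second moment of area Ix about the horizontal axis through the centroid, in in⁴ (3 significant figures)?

Ix ≈ 390 in⁴

Treat the section as a set of non-overlapping primitives; coordinates are from the bounding-box lower-left.
Bottom plate: 8.4 × 1.1, A = 9.24 in², y = 0.55 in, Ī = 0.9317 in⁴.
Web plate: 0.7 × 10.8, A = 7.56 in², y = 6.5 in, Ī = 73.483 in⁴.
Top plate: 2.4 × 0.95, A = 2.28 in², y = 12.375 in, Ī = 0.17148 in⁴.
Hole (subtracted): ⌀0.15, A = 0.017671 in², y = 0.55 in, Ī = 0.00002485 in⁴.
Centroid: ȳ = ΣA·y / ΣA = 4.3241 in.
Transfer each piece to the horizontal axis through the centroid using Ī + A·d² with d = y − 4.3241:
  bottom plate: d = -3.7741 in → contributes +132.54 in⁴
  web plate: d = 2.1759 in → contributes +109.28 in⁴
  top plate: d = 8.0509 in → contributes +147.95 in⁴
  hole: d = -3.7741 in → contributes −0.25173 in⁴
Total I = 389.52 in⁴.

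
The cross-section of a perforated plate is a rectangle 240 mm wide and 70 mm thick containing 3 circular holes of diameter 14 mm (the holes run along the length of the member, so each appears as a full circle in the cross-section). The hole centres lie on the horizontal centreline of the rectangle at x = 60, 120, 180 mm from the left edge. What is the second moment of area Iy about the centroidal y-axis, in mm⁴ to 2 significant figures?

Treat the section as a set of non-overlapping primitives; coordinates are from the bounding-box lower-left.
Plate: 240 × 70, A = 16 800 mm², x = 120 mm, Ī = 80 640 000 mm⁴.
Hole 1 (subtracted): ⌀14, A = 153.9 mm², x = 60 mm, Ī = 1 886 mm⁴.
Hole 2 (subtracted): ⌀14, A = 153.9 mm², x = 120 mm, Ī = 1 886 mm⁴.
Hole 3 (subtracted): ⌀14, A = 153.9 mm², x = 180 mm, Ī = 1 886 mm⁴.
By symmetry the centroid is at mid-width, x̄ = 120 mm.
Transfer each piece to the centroidal y-axis using Ī + A·d² with d = x − 120:
  plate: d = 0 mm → contributes +80 640 000 mm⁴
  hole 1: d = -60 mm → contributes −556 063 mm⁴
  hole 2: d = 0 mm → contributes −1 886 mm⁴
  hole 3: d = 60 mm → contributes −556 063 mm⁴
Total I = 79 525 989 mm⁴.

Iy ≈ 8.0 × 10⁷ mm⁴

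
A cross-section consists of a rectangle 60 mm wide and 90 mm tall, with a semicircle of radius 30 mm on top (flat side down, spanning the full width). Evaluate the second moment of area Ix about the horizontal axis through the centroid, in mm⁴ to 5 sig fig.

Split into non-overlapping primitives; take the origin at the lower-left of the bounding box.
Rectangular body: 60 × 90, A = 5 400 mm², y = 45 mm, Ī = 3 645 000 mm⁴.
Semicircular cap: semicircle r = 30, A = 1413.717 mm², y = 102.7324 mm, Ī = 88903.14 mm⁴.
Centroid: ȳ = ΣA·y / ΣA = 56.97837 mm.
Transfer each piece to the horizontal axis through the centroid using Ī + A·d² with d = y − 56.97837:
  rectangular body: d = -11.97837 mm → contributes +4 419 800 mm⁴
  semicircular cap: d = 45.75402 mm → contributes +3 048 421 mm⁴
Total I = 7 468 221 mm⁴.

Ix ≈ 7.4682 × 10⁶ mm⁴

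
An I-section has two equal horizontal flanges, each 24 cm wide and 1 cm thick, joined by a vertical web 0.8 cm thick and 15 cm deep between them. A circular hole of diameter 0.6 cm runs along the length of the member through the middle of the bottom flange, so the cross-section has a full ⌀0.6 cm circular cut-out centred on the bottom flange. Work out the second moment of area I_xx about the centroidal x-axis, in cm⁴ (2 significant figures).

I_xx ≈ 3300 cm⁴

Decompose the section into non-overlapping parts with the origin at the bottom-left of its bounding rectangle.
Bottom flange: 24 × 1, A = 24 cm², y = 0.5 cm, Ī = 2 cm⁴.
Web: 0.8 × 15, A = 12 cm², y = 8.5 cm, Ī = 225 cm⁴.
Top flange: 24 × 1, A = 24 cm², y = 16.5 cm, Ī = 2 cm⁴.
Hole (subtracted): ⌀0.6, A = 0.2827 cm², y = 0.5 cm, Ī = 0.006362 cm⁴.
Centroid: ȳ = ΣA·y / ΣA = 8.538 cm.
Transfer each piece to the centroidal x-axis using Ī + A·d² with d = y − 8.538:
  bottom flange: d = -8.038 cm → contributes +1 553 cm⁴
  web: d = -0.03788 cm → contributes +225 cm⁴
  top flange: d = 7.962 cm → contributes +1 523 cm⁴
  hole: d = -8.038 cm → contributes −18.27 cm⁴
Total I = 3 283 cm⁴.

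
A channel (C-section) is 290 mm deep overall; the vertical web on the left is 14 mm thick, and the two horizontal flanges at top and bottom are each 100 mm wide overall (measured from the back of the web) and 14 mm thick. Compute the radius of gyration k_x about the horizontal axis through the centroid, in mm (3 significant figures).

k_x ≈ 107 mm

Split into non-overlapping primitives; take the origin at the lower-left of the bounding box.
Web: 14 × 290, A = 4 060 mm², y = 145 mm, Ī = 28 453 833 mm⁴.
Top flange (beyond web): 86 × 14, A = 1 204 mm², y = 283 mm, Ī = 19 665 mm⁴.
Bottom flange (beyond web): 86 × 14, A = 1 204 mm², y = 7 mm, Ī = 19 665 mm⁴.
By symmetry the centroid is at mid-height, ȳ = 145 mm.
Transfer each piece to the horizontal axis through the centroid using Ī + A·d² with d = y − 145:
  web: d = 0 mm → contributes +28 453 833 mm⁴
  top flange (beyond web): d = 138 mm → contributes +22 948 641 mm⁴
  bottom flange (beyond web): d = -138 mm → contributes +22 948 641 mm⁴
Total I = 74 351 116 mm⁴.
Radius of gyration: k = √(I/A) = √(74 351 116 / 6 468) = 107.22 mm.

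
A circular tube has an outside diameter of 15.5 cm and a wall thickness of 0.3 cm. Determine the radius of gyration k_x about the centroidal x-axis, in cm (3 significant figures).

k_x ≈ 5.38 cm

Break the section into simple shapes (no overlaps), measuring from the bottom-left corner of the bounding box.
Outer circle: ⌀15.5, A = 188.69 cm², y = 7.75 cm, Ī = 2833.3 cm⁴.
Bore (subtracted): ⌀14.9, A = 174.37 cm², y = 7.75 cm, Ī = 2419.4 cm⁴.
By symmetry the centroid is at mid-height, ȳ = 7.75 cm.
All pieces are centred on the centroidal x-axis, so I = ΣĪ (holes subtracted) = 413.89 cm⁴.
Radius of gyration: k = √(I/A) = √(413.89 / 14.326) = 5.3751 cm.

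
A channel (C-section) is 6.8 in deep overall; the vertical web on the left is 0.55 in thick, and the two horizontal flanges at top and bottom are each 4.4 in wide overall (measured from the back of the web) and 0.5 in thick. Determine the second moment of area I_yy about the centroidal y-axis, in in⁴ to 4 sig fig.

Split into non-overlapping primitives; take the origin at the lower-left of the bounding box.
Web: 0.55 × 6.8, A = 3.74 in², x = 0.275 in, Ī = 0.0942792 in⁴.
Top flange (beyond web): 3.85 × 0.5, A = 1.925 in², x = 2.475 in, Ī = 2.37778 in⁴.
Bottom flange (beyond web): 3.85 × 0.5, A = 1.925 in², x = 2.475 in, Ī = 2.37778 in⁴.
Centroid: x̄ = ΣA·x / ΣA = 1.39094 in.
Transfer each piece to the centroidal y-axis using Ī + A·d² with d = x − 1.39094:
  web: d = -1.11594 in → contributes +4.7518 in⁴
  top flange (beyond web): d = 1.08406 in → contributes +4.64 in⁴
  bottom flange (beyond web): d = 1.08406 in → contributes +4.64 in⁴
Total I = 14.0318 in⁴.

I_yy ≈ 14.03 in⁴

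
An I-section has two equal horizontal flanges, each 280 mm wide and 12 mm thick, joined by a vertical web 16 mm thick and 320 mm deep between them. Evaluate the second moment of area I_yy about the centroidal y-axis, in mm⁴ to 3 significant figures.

I_yy ≈ 4.40 × 10⁷ mm⁴

Treat the section as a set of non-overlapping primitives; coordinates are from the bounding-box lower-left.
Bottom flange: 280 × 12, A = 3 360 mm², x = 140 mm, Ī = 21 952 000 mm⁴.
Web: 16 × 320, A = 5 120 mm², x = 140 mm, Ī = 109 227 mm⁴.
Top flange: 280 × 12, A = 3 360 mm², x = 140 mm, Ī = 21 952 000 mm⁴.
By symmetry the centroid is at mid-width, x̄ = 140 mm.
All pieces are centred on the centroidal y-axis, so I = ΣĪ = 44 013 227 mm⁴.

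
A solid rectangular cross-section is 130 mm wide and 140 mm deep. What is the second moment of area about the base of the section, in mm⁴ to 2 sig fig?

I_base ≈ 1.2 × 10⁸ mm⁴

The section: 130 × 140, A = 18 200 mm², y = 70 mm, Ī = 29 726 667 mm⁴.
Transfer it to the base of the section using Ī + A·d² with d = y − 0:
  the section: d = 70 mm → contributes +118 906 667 mm⁴
Total I = 118 906 667 mm⁴.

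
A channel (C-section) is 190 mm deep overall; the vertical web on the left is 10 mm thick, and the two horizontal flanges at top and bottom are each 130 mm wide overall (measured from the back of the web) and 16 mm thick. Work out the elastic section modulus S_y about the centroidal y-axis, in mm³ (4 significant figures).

S_y ≈ 1.226 × 10⁵ mm³

Treat the section as a set of non-overlapping primitives; coordinates are from the bounding-box lower-left.
Web: 10 × 190, A = 1 900 mm², x = 5 mm, Ī = 15833.3 mm⁴.
Top flange (beyond web): 120 × 16, A = 1 920 mm², x = 70 mm, Ī = 2 304 000 mm⁴.
Bottom flange (beyond web): 120 × 16, A = 1 920 mm², x = 70 mm, Ī = 2 304 000 mm⁴.
Centroid: x̄ = ΣA·x / ΣA = 48.4843 mm.
Transfer each piece to the centroidal y-axis using Ī + A·d² with d = x − 48.4843:
  web: d = -43.4843 mm → contributes +3 608 517 mm⁴
  top flange (beyond web): d = 21.5157 mm → contributes +3 192 815 mm⁴
  bottom flange (beyond web): d = 21.5157 mm → contributes +3 192 815 mm⁴
Total I = 9 994 147 mm⁴.
Extreme fibre distance c = 81.5157 mm; S = I/c = 122 604 mm³.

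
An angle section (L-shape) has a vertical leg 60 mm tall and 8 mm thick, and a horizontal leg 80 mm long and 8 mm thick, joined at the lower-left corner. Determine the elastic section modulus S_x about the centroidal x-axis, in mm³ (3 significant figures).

S_x ≈ 7330 mm³

Break the section into simple shapes (no overlaps), measuring from the bottom-left corner of the bounding box.
Vertical leg: 8 × 60, A = 480 mm², y = 30 mm, Ī = 144 000 mm⁴.
Horizontal leg (remainder): 72 × 8, A = 576 mm², y = 4 mm, Ī = 3 072 mm⁴.
Centroid: ȳ = ΣA·y / ΣA = 15.818 mm.
Transfer each piece to the centroidal x-axis using Ī + A·d² with d = y − 15.818:
  vertical leg: d = 14.182 mm → contributes +240 540 mm⁴
  horizontal leg (remainder): d = -11.818 mm → contributes +83 522 mm⁴
Total I = 324 061 mm⁴.
Extreme fibre distance c = 44.182 mm; S = I/c = 7334.7 mm³.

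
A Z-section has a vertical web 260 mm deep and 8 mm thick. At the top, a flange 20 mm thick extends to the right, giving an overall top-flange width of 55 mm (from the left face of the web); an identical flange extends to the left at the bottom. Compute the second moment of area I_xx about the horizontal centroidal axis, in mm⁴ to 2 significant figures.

I_xx ≈ 3.9 × 10⁷ mm⁴

Break the section into simple shapes (no overlaps), measuring from the bottom-left corner of the bounding box.
Web: 8 × 260, A = 2 080 mm², y = 130 mm, Ī = 11 717 333 mm⁴.
Top flange (beyond web): 47 × 20, A = 940 mm², y = 250 mm, Ī = 31 333 mm⁴.
Bottom flange (beyond web): 47 × 20, A = 940 mm², y = 10 mm, Ī = 31 333 mm⁴.
Centroid: ȳ = ΣA·y / ΣA = 130 mm.
Transfer each piece to the horizontal centroidal axis using Ī + A·d² with d = y − 130:
  web: d = 0 mm → contributes +11 717 333 mm⁴
  top flange (beyond web): d = 120 mm → contributes +13 567 333 mm⁴
  bottom flange (beyond web): d = -120 mm → contributes +13 567 333 mm⁴
Total I = 38 852 000 mm⁴.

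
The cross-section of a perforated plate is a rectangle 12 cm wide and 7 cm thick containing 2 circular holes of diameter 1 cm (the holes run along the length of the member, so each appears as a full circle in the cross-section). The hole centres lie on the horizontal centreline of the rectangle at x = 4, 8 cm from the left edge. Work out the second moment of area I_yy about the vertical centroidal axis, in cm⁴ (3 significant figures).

Decompose the section into non-overlapping parts with the origin at the bottom-left of its bounding rectangle.
Plate: 12 × 7, A = 84 cm², x = 6 cm, Ī = 1 008 cm⁴.
Hole 1 (subtracted): ⌀1, A = 0.7854 cm², x = 4 cm, Ī = 0.049087 cm⁴.
Hole 2 (subtracted): ⌀1, A = 0.7854 cm², x = 8 cm, Ī = 0.049087 cm⁴.
By symmetry the centroid is at mid-width, x̄ = 6 cm.
Transfer each piece to the vertical centroidal axis using Ī + A·d² with d = x − 6:
  plate: d = 0 cm → contributes +1 008 cm⁴
  hole 1: d = -2 cm → contributes −3.1907 cm⁴
  hole 2: d = 2 cm → contributes −3.1907 cm⁴
Total I = 1001.6 cm⁴.

I_yy ≈ 1000 cm⁴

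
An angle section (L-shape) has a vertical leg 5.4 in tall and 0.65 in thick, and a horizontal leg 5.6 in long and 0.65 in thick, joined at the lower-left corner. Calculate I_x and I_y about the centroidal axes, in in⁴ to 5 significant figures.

I_x ≈ 18.111 in⁴, I_y ≈ 19.854 in⁴

Break the section into simple shapes (no overlaps), measuring from the bottom-left corner of the bounding box.
Vertical leg: 0.65 × 5.4, A = 3.51 in², y = 2.7 in, Ī = 8.5293 in⁴.
Horizontal leg (remainder): 4.95 × 0.65, A = 3.2175 in², y = 0.325 in, Ī = 0.1132828 in⁴.
Centroid: ȳ = ΣA·y / ΣA = 1.56413 in.
Transfer each piece to the centroidal x-axis using Ī + A·d² with d = y − 1.56413:
  vertical leg: d = 1.13587 in → contributes +13.0579 in⁴
  horizontal leg (remainder): d = -1.23913 in → contributes +5.053575 in⁴
Total I = 18.11148 in⁴.
For the y-axis: x̄ = 1.66413 in.
Repeating about the centroidal y-axis gives I_y = 19.85429 in⁴.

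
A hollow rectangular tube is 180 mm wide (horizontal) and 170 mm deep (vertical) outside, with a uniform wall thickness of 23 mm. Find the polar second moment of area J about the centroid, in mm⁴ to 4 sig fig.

J ≈ 1.102 × 10⁸ mm⁴

Decompose the section into non-overlapping parts with the origin at the bottom-left of its bounding rectangle.
Outer rectangle: 180 × 170, A = 30 600 mm², y = 85 mm, Ī = 73 695 000 mm⁴.
Inner void (subtracted): 134 × 124, A = 16 616 mm², y = 85 mm, Ī = 21 290 635 mm⁴.
By symmetry the centroid is at mid-height, ȳ = 85 mm.
All pieces are centred on the centroidal x-axis, so I = ΣĪ (holes subtracted) = 52 404 365 mm⁴.
Repeating about the centroidal y-axis gives I_y = 57 756 925 mm⁴.
Polar second moment: J = I_x + I_y = 110 161 291 mm⁴.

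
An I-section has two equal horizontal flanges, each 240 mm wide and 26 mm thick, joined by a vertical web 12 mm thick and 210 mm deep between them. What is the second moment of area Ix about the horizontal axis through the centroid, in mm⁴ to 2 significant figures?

Decompose the section into non-overlapping parts with the origin at the bottom-left of its bounding rectangle.
Bottom flange: 240 × 26, A = 6 240 mm², y = 13 mm, Ī = 351 520 mm⁴.
Web: 12 × 210, A = 2 520 mm², y = 131 mm, Ī = 9 261 000 mm⁴.
Top flange: 240 × 26, A = 6 240 mm², y = 249 mm, Ī = 351 520 mm⁴.
By symmetry the centroid is at mid-height, ȳ = 131 mm.
Transfer each piece to the horizontal axis through the centroid using Ī + A·d² with d = y − 131:
  bottom flange: d = -118 mm → contributes +87 237 280 mm⁴
  web: d = 0 mm → contributes +9 261 000 mm⁴
  top flange: d = 118 mm → contributes +87 237 280 mm⁴
Total I = 183 735 560 mm⁴.

Ix ≈ 1.8 × 10⁸ mm⁴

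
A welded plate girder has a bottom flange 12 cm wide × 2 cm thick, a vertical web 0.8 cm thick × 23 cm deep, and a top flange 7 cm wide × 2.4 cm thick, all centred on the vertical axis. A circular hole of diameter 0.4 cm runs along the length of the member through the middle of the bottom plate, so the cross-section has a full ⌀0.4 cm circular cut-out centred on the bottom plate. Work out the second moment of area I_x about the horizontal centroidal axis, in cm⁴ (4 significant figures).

Decompose the section into non-overlapping parts with the origin at the bottom-left of its bounding rectangle.
Bottom plate: 12 × 2, A = 24 cm², y = 1 cm, Ī = 8 cm⁴.
Web plate: 0.8 × 23, A = 18.4 cm², y = 13.5 cm, Ī = 811.133 cm⁴.
Top plate: 7 × 2.4, A = 16.8 cm², y = 26.2 cm, Ī = 8.064 cm⁴.
Hole (subtracted): ⌀0.4, A = 0.125664 cm², y = 1 cm, Ī = 0.00125664 cm⁴.
Centroid: ȳ = ΣA·y / ΣA = 12.06 cm.
Transfer each piece to the horizontal centroidal axis using Ī + A·d² with d = y − 12.06:
  bottom plate: d = -11.06 cm → contributes +2943.75 cm⁴
  web plate: d = 1.44004 cm → contributes +849.29 cm⁴
  top plate: d = 14.14 cm → contributes +3367.07 cm⁴
  hole: d = -11.06 cm → contributes −15.3728 cm⁴
Total I = 7144.73 cm⁴.

I_x ≈ 7145 cm⁴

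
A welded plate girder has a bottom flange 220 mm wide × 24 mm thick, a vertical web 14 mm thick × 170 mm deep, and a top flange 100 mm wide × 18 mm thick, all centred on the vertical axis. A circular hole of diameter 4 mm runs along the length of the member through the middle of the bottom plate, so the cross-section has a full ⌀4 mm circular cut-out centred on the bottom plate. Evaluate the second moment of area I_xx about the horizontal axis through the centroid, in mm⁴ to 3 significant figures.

Decompose the section into non-overlapping parts with the origin at the bottom-left of its bounding rectangle.
Bottom plate: 220 × 24, A = 5 280 mm², y = 12 mm, Ī = 253 440 mm⁴.
Web plate: 14 × 170, A = 2 380 mm², y = 109 mm, Ī = 5 731 833 mm⁴.
Top plate: 100 × 18, A = 1 800 mm², y = 203 mm, Ī = 48 600 mm⁴.
Hole (subtracted): ⌀4, A = 12.566 mm², y = 12 mm, Ī = 12.566 mm⁴.
Centroid: ȳ = ΣA·y / ΣA = 72.827 mm.
Transfer each piece to the horizontal axis through the centroid using Ī + A·d² with d = y − 72.827:
  bottom plate: d = -60.827 mm → contributes +19 789 103 mm⁴
  web plate: d = 36.173 mm → contributes +8 846 012 mm⁴
  top plate: d = 130.17 mm → contributes +30 549 571 mm⁴
  hole: d = -60.827 mm → contributes −46 507 mm⁴
Total I = 59 138 179 mm⁴.

I_xx ≈ 5.91 × 10⁷ mm⁴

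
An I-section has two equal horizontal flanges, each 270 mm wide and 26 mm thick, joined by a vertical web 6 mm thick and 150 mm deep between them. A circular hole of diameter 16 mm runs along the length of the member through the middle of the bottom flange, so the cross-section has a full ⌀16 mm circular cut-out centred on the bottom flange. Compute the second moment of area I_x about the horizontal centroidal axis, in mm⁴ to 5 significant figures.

Treat the section as a set of non-overlapping primitives; coordinates are from the bounding-box lower-left.
Bottom flange: 270 × 26, A = 7 020 mm², y = 13 mm, Ī = 395 460 mm⁴.
Web: 6 × 150, A = 900 mm², y = 101 mm, Ī = 1 687 500 mm⁴.
Top flange: 270 × 26, A = 7 020 mm², y = 189 mm, Ī = 395 460 mm⁴.
Hole (subtracted): ⌀16, A = 201.0619 mm², y = 13 mm, Ī = 3216.991 mm⁴.
Centroid: ȳ = ΣA·y / ΣA = 102.2005 mm.
Transfer each piece to the horizontal centroidal axis using Ī + A·d² with d = y − 102.2005:
  bottom flange: d = -89.20046 mm → contributes +56 251 644 mm⁴
  web: d = -1.200456 mm → contributes +1 688 797 mm⁴
  top flange: d = 86.79954 mm → contributes +53 285 269 mm⁴
  hole: d = -89.20046 mm → contributes −1 603 011 mm⁴
Total I = 109 622 699 mm⁴.

I_x ≈ 1.0962 × 10⁸ mm⁴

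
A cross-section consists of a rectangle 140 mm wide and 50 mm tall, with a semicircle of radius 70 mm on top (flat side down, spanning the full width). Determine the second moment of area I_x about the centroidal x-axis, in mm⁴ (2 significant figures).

I_x ≈ 1.5 × 10⁷ mm⁴

Break the section into simple shapes (no overlaps), measuring from the bottom-left corner of the bounding box.
Rectangular body: 140 × 50, A = 7 000 mm², y = 25 mm, Ī = 1 458 333 mm⁴.
Semicircular cap: semicircle r = 70, A = 7 697 mm², y = 79.71 mm, Ī = 2 635 265 mm⁴.
Centroid: ȳ = ΣA·y / ΣA = 53.65 mm.
Transfer each piece to the centroidal x-axis using Ī + A·d² with d = y − 53.65:
  rectangular body: d = -28.65 mm → contributes +7 204 718 mm⁴
  semicircular cap: d = 26.06 mm → contributes +7 861 353 mm⁴
Total I = 15 066 071 mm⁴.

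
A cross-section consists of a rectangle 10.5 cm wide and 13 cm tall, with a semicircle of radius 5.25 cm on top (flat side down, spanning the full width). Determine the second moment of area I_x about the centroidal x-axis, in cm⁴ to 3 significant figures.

Break the section into simple shapes (no overlaps), measuring from the bottom-left corner of the bounding box.
Rectangular body: 10.5 × 13, A = 136.5 cm², y = 6.5 cm, Ī = 1922.4 cm⁴.
Semicircular cap: semicircle r = 5.25, A = 43.295 cm², y = 15.228 cm, Ī = 83.381 cm⁴.
Centroid: ȳ = ΣA·y / ΣA = 8.6018 cm.
Transfer each piece to the centroidal x-axis using Ī + A·d² with d = y − 8.6018:
  rectangular body: d = -2.1018 cm → contributes +2525.4 cm⁴
  semicircular cap: d = 6.6264 cm → contributes +1984.4 cm⁴
Total I = 4509.8 cm⁴.

I_x ≈ 4510 cm⁴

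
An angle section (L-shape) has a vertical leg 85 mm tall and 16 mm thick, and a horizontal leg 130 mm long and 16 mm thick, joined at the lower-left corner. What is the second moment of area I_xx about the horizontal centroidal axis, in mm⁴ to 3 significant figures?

Break the section into simple shapes (no overlaps), measuring from the bottom-left corner of the bounding box.
Vertical leg: 16 × 85, A = 1 360 mm², y = 42.5 mm, Ī = 818 833 mm⁴.
Horizontal leg (remainder): 114 × 16, A = 1 824 mm², y = 8 mm, Ī = 38 912 mm⁴.
Centroid: ȳ = ΣA·y / ΣA = 22.736 mm.
Transfer each piece to the horizontal centroidal axis using Ī + A·d² with d = y − 22.736:
  vertical leg: d = 19.764 mm → contributes +1 350 061 mm⁴
  horizontal leg (remainder): d = -14.736 mm → contributes +435 003 mm⁴
Total I = 1 785 064 mm⁴.

I_xx ≈ 1.79 × 10⁶ mm⁴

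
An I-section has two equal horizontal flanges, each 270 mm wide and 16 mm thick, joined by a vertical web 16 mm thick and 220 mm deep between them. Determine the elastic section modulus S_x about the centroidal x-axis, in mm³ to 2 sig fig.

S_x ≈ 1.1 × 10⁶ mm³

Decompose the section into non-overlapping parts with the origin at the bottom-left of its bounding rectangle.
Bottom flange: 270 × 16, A = 4 320 mm², y = 8 mm, Ī = 92 160 mm⁴.
Web: 16 × 220, A = 3 520 mm², y = 126 mm, Ī = 14 197 333 mm⁴.
Top flange: 270 × 16, A = 4 320 mm², y = 244 mm, Ī = 92 160 mm⁴.
By symmetry the centroid is at mid-height, ȳ = 126 mm.
Transfer each piece to the centroidal x-axis using Ī + A·d² with d = y − 126:
  bottom flange: d = -118 mm → contributes +60 243 840 mm⁴
  web: d = 0 mm → contributes +14 197 333 mm⁴
  top flange: d = 118 mm → contributes +60 243 840 mm⁴
Total I = 134 685 013 mm⁴.
Extreme fibre distance c = 126 mm; S = I/c = 1 068 929 mm³.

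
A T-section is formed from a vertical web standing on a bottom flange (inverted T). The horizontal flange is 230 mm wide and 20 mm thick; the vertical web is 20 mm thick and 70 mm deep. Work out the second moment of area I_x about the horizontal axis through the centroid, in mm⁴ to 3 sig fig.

I_x ≈ 2.90 × 10⁶ mm⁴

Decompose the section into non-overlapping parts with the origin at the bottom-left of its bounding rectangle.
Flange: 230 × 20, A = 4 600 mm², y = 10 mm, Ī = 153 333 mm⁴.
Web: 20 × 70, A = 1 400 mm², y = 55 mm, Ī = 571 667 mm⁴.
Centroid: ȳ = ΣA·y / ΣA = 20.5 mm.
Transfer each piece to the horizontal axis through the centroid using Ī + A·d² with d = y − 20.5:
  flange: d = -10.5 mm → contributes +660 483 mm⁴
  web: d = 34.5 mm → contributes +2 238 017 mm⁴
Total I = 2 898 500 mm⁴.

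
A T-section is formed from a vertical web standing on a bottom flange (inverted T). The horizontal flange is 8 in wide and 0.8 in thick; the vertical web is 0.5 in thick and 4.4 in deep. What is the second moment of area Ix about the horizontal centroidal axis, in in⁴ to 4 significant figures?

Break the section into simple shapes (no overlaps), measuring from the bottom-left corner of the bounding box.
Flange: 8 × 0.8, A = 6.4 in², y = 0.4 in, Ī = 0.341333 in⁴.
Web: 0.5 × 4.4, A = 2.2 in², y = 3 in, Ī = 3.54933 in⁴.
Centroid: ȳ = ΣA·y / ΣA = 1.06512 in.
Transfer each piece to the horizontal centroidal axis using Ī + A·d² with d = y − 1.06512:
  flange: d = -0.665116 in → contributes +3.17256 in⁴
  web: d = 1.93488 in → contributes +11.7856 in⁴
Total I = 14.9582 in⁴.

Ix ≈ 14.96 in⁴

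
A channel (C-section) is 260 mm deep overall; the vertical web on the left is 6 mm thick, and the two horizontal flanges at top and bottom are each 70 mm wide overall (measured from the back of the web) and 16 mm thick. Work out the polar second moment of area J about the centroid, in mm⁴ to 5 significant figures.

Treat the section as a set of non-overlapping primitives; coordinates are from the bounding-box lower-left.
Web: 6 × 260, A = 1 560 mm², y = 130 mm, Ī = 8 788 000 mm⁴.
Top flange (beyond web): 64 × 16, A = 1 024 mm², y = 252 mm, Ī = 21845.33 mm⁴.
Bottom flange (beyond web): 64 × 16, A = 1 024 mm², y = 8 mm, Ī = 21845.33 mm⁴.
By symmetry the centroid is at mid-height, ȳ = 130 mm.
Transfer each piece to the centroidal x-axis using Ī + A·d² with d = y − 130:
  web: d = 0 mm → contributes +8 788 000 mm⁴
  top flange (beyond web): d = 122 mm → contributes +15 263 061 mm⁴
  bottom flange (beyond web): d = -122 mm → contributes +15 263 061 mm⁴
Total I = 39 314 123 mm⁴.
For the y-axis: x̄ = 22.86696 mm.
Repeating about the centroidal y-axis gives I_y = 1 788 467 mm⁴.
Polar second moment: J = I_x + I_y = 41 102 589 mm⁴.

J ≈ 4.1103 × 10⁷ mm⁴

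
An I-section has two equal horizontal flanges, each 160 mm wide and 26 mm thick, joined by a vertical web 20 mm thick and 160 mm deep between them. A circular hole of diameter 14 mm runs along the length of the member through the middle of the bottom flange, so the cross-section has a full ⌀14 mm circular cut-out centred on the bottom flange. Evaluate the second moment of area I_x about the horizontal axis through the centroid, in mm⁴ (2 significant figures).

I_x ≈ 7.8 × 10⁷ mm⁴

Break the section into simple shapes (no overlaps), measuring from the bottom-left corner of the bounding box.
Bottom flange: 160 × 26, A = 4 160 mm², y = 13 mm, Ī = 234 347 mm⁴.
Web: 20 × 160, A = 3 200 mm², y = 106 mm, Ī = 6 826 667 mm⁴.
Top flange: 160 × 26, A = 4 160 mm², y = 199 mm, Ī = 234 347 mm⁴.
Hole (subtracted): ⌀14, A = 153.9 mm², y = 13 mm, Ī = 1 886 mm⁴.
Centroid: ȳ = ΣA·y / ΣA = 107.3 mm.
Transfer each piece to the horizontal axis through the centroid using Ī + A·d² with d = y − 107.3:
  bottom flange: d = -94.26 mm → contributes +37 195 384 mm⁴
  web: d = -1.26 mm → contributes +6 831 743 mm⁴
  top flange: d = 91.74 mm → contributes +35 246 189 mm⁴
  hole: d = -94.26 mm → contributes −1 369 604 mm⁴
Total I = 77 903 712 mm⁴.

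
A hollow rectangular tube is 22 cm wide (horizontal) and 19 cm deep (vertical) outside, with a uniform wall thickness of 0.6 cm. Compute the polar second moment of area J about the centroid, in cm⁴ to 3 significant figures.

Split into non-overlapping primitives; take the origin at the lower-left of the bounding box.
Outer rectangle: 22 × 19, A = 418 cm², y = 9.5 cm, Ī = 12 575 cm⁴.
Inner void (subtracted): 20.8 × 17.8, A = 370.24 cm², y = 9.5 cm, Ī = 9775.6 cm⁴.
By symmetry the centroid is at mid-height, ȳ = 9.5 cm.
All pieces are centred on the centroidal x-axis, so I = ΣĪ (holes subtracted) = 2799.3 cm⁴.
Repeating about the centroidal y-axis gives I_y = 3510.9 cm⁴.
Polar second moment: J = I_x + I_y = 6310.2 cm⁴.

J ≈ 6310 cm⁴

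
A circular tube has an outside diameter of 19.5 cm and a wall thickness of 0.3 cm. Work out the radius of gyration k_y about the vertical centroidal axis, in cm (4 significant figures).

k_y ≈ 6.789 cm

Treat the section as a set of non-overlapping primitives; coordinates are from the bounding-box lower-left.
Outer circle: ⌀19.5, A = 298.648 cm², x = 9.75 cm, Ī = 7097.55 cm⁴.
Bore (subtracted): ⌀18.9, A = 280.552 cm², x = 9.75 cm, Ī = 6263.5 cm⁴.
By symmetry the centroid is at mid-width, x̄ = 9.75 cm.
All pieces are centred on the vertical centroidal axis, so I = ΣĪ (holes subtracted) = 834.048 cm⁴.
Radius of gyration: k = √(I/A) = √(834.048 / 18.0956) = 6.78905 cm.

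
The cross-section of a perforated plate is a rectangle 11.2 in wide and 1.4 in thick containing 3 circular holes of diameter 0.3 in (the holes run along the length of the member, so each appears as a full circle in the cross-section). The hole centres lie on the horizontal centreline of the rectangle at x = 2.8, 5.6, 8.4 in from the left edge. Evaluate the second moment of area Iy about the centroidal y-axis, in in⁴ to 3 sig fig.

Decompose the section into non-overlapping parts with the origin at the bottom-left of its bounding rectangle.
Plate: 11.2 × 1.4, A = 15.68 in², x = 5.6 in, Ī = 163.91 in⁴.
Hole 1 (subtracted): ⌀0.3, A = 0.070686 in², x = 2.8 in, Ī = 0.00039761 in⁴.
Hole 2 (subtracted): ⌀0.3, A = 0.070686 in², x = 5.6 in, Ī = 0.00039761 in⁴.
Hole 3 (subtracted): ⌀0.3, A = 0.070686 in², x = 8.4 in, Ī = 0.00039761 in⁴.
By symmetry the centroid is at mid-width, x̄ = 5.6 in.
Transfer each piece to the centroidal y-axis using Ī + A·d² with d = x − 5.6:
  plate: d = 0 in → contributes +163.91 in⁴
  hole 1: d = -2.8 in → contributes −0.55457 in⁴
  hole 2: d = 0 in → contributes −0.00039761 in⁴
  hole 3: d = 2.8 in → contributes −0.55457 in⁴
Total I = 162.8 in⁴.

Iy ≈ 163 in⁴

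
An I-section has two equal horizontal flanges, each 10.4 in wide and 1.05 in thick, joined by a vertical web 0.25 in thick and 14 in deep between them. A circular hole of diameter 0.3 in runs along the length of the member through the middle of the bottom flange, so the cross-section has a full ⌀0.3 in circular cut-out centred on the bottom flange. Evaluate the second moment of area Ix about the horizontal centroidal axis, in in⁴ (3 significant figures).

Ix ≈ 1290 in⁴

Decompose the section into non-overlapping parts with the origin at the bottom-left of its bounding rectangle.
Bottom flange: 10.4 × 1.05, A = 10.92 in², y = 0.525 in, Ī = 1.0033 in⁴.
Web: 0.25 × 14, A = 3.5 in², y = 8.05 in, Ī = 57.167 in⁴.
Top flange: 10.4 × 1.05, A = 10.92 in², y = 15.575 in, Ī = 1.0033 in⁴.
Hole (subtracted): ⌀0.3, A = 0.070686 in², y = 0.525 in, Ī = 0.00039761 in⁴.
Centroid: ȳ = ΣA·y / ΣA = 8.071 in.
Transfer each piece to the horizontal centroidal axis using Ī + A·d² with d = y − 8.071:
  bottom flange: d = -7.546 in → contributes +622.82 in⁴
  web: d = -0.02105 in → contributes +57.168 in⁴
  top flange: d = 7.504 in → contributes +615.9 in⁴
  hole: d = -7.546 in → contributes −4.0255 in⁴
Total I = 1291.9 in⁴.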